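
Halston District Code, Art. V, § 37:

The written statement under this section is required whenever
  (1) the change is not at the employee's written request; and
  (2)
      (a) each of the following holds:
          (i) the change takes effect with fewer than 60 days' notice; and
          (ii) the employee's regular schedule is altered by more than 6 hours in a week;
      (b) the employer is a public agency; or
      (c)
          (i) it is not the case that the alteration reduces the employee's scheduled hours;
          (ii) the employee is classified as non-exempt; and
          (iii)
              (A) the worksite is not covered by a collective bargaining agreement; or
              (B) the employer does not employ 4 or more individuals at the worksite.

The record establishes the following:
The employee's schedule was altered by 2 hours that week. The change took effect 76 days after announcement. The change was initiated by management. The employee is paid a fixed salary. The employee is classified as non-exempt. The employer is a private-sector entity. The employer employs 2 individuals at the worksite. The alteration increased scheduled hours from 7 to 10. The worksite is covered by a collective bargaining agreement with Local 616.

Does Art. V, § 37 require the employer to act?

(1) not employee-requested — satisfied.
(i) < 60 days' notice — not met.
(ii) schedule shift > 6h — not satisfied.
(a) = F AND F = false.
(b) public agency — not met.
(i) not (hours reduced) — satisfied.
(ii) non-exempt — satisfied.
(A) no CBA — fails.
(B) not (≥ 4 at site) — holds.
(iii) = F OR T = true.
So (c) is satisfied (T AND T AND T).
So (2) is satisfied (F OR F OR T).
Overall = T AND T = true.

Yes — required.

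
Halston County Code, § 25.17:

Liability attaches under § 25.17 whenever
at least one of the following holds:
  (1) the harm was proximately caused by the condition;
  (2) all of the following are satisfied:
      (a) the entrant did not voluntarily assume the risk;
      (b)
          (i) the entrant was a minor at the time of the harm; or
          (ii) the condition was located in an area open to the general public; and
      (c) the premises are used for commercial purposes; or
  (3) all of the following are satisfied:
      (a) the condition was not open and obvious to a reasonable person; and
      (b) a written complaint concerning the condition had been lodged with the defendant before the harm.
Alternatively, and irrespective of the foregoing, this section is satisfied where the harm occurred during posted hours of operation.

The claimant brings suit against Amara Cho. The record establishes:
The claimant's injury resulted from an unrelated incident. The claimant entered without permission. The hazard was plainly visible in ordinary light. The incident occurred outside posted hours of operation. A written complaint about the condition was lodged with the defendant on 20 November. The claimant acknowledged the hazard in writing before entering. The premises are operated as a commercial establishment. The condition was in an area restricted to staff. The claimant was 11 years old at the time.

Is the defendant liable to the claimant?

(1) proximate cause — not met.
(a) no assumed risk — not satisfied.
(i) entrant a minor — holds.
(ii) public area — fails.
(b): T OR F → true.
(c) commercial use — met.
(2): F AND T AND T → false.
(a) not open/obvious — not satisfied.
(b) complaint lodged — holds.
(3) = F AND T = false.
So Overall is not satisfied (F OR F OR F).
Exception (during posted hours) — not satisfied.
Result: main false OR exception false → false.

No — not liable.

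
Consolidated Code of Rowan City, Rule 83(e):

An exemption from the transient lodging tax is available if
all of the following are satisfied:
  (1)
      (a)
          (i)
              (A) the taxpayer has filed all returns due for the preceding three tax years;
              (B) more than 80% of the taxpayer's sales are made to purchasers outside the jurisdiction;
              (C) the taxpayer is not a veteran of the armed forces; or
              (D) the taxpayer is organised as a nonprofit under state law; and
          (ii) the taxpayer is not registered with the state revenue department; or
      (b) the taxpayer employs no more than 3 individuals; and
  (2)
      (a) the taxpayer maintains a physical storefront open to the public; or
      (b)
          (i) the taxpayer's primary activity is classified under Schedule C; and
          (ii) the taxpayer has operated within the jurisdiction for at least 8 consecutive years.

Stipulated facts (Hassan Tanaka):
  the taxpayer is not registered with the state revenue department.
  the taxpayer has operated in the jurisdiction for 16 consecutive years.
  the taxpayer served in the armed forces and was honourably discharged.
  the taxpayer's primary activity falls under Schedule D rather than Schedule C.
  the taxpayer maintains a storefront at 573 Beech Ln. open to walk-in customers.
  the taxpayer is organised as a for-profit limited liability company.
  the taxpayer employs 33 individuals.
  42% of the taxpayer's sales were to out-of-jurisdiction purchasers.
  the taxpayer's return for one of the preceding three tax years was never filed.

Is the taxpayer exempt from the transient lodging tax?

(A) returns current — not met.
(B) >80% out-of-jur. sales — fails.
(C) not (veteran) — fails.
(D) nonprofit — not met.
(i): F OR F OR F OR F → false.
(ii) not (state-registered) — holds.
So (a) is not satisfied (F AND T).
(b) ≤ 3 employees — fails.
(1): F OR F → false.
(a) has storefront — satisfied.
(i) Schedule C activity — fails.
(ii) ≥ 8 yrs in jurisdiction — satisfied.
So (b) is not satisfied (F AND T).
(2) = T OR F = true.
Overall: F AND T → false.

No — not exempt.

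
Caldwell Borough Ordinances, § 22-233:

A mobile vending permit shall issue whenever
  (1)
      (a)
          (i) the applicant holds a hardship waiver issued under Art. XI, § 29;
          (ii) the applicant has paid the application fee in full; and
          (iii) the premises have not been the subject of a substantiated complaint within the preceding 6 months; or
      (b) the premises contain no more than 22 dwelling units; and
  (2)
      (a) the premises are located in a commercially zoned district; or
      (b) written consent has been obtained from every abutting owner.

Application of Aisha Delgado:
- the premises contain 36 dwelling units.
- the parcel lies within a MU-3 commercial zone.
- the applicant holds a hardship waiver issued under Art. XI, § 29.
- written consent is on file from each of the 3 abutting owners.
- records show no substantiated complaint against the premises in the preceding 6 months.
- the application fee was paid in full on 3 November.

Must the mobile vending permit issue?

Yes — granted.

(i) hardship waiver — holds.
(ii) fee paid — met.
(iii) no complaint in 6 mo. — satisfied.
(a): T AND T AND T → true.
(b) ≤ 22 units — not satisfied.
(1): T OR F → true.
(a) commercially zoned — met.
(b) all abutters consent — met.
So (2) is satisfied (T OR T).
Overall: T AND T → true.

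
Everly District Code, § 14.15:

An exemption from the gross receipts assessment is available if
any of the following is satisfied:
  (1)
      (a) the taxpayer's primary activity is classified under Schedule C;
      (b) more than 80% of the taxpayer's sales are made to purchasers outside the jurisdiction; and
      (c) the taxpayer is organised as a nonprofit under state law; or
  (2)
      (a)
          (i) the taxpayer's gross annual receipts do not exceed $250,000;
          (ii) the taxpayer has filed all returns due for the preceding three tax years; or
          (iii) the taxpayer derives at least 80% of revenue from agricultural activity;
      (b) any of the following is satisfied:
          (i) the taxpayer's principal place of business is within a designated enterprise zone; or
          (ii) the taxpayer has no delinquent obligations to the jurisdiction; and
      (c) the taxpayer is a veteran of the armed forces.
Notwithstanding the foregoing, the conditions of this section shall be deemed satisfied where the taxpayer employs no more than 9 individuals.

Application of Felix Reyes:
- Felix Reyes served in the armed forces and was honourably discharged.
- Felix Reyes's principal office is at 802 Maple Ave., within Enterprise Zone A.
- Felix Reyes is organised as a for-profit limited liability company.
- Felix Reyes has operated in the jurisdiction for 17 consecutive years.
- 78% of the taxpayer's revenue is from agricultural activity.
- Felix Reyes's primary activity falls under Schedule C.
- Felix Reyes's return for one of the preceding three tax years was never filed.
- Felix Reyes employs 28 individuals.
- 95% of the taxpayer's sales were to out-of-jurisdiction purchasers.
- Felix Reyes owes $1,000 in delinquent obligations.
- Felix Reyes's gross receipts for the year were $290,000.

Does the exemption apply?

No — not exempt.

(a) Schedule C activity — holds.
(b) >80% out-of-jur. sales — satisfied.
(c) nonprofit — fails.
So (1) is not satisfied (T AND T AND F).
(i) receipts ≤ $250,000 — not met.
(ii) returns current — fails.
(iii) ≥80% agricultural — not met.
So (a) is not satisfied (F OR F OR F).
(i) in enterprise zone — satisfied.
(ii) no delinquency — not met.
So (b) is satisfied (T OR F).
(c) veteran — satisfied.
(2) = F AND T AND T = false.
Overall = F OR F = false.
Exception (≤ 9 employees) — not satisfied.
Result: main false OR exception false → false.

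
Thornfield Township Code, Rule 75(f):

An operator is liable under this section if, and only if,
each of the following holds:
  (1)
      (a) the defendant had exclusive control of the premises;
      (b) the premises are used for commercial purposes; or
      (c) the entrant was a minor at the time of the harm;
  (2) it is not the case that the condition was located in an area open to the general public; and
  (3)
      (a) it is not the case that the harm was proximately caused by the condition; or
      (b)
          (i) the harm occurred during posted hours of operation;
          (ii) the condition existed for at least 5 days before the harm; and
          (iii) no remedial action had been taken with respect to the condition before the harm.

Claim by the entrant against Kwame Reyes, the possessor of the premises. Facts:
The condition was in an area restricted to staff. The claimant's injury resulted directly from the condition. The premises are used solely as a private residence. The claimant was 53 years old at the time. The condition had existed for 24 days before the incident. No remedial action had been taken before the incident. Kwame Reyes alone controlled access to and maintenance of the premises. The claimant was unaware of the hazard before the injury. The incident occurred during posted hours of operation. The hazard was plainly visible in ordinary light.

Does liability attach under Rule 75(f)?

Yes — liable.

(a) exclusive control — met.
(b) commercial use — not satisfied.
(c) entrant a minor — not met.
So (1) is satisfied (T OR F OR F).
(2) not (public area) — satisfied.
(a) not (proximate cause) — not satisfied.
(i) during posted hours — satisfied.
(ii) condition ≥5 days old — holds.
(iii) no remedial action — holds.
(b) = T AND T AND T = true.
So (3) is satisfied (F OR T).
Overall = T AND T AND T = true.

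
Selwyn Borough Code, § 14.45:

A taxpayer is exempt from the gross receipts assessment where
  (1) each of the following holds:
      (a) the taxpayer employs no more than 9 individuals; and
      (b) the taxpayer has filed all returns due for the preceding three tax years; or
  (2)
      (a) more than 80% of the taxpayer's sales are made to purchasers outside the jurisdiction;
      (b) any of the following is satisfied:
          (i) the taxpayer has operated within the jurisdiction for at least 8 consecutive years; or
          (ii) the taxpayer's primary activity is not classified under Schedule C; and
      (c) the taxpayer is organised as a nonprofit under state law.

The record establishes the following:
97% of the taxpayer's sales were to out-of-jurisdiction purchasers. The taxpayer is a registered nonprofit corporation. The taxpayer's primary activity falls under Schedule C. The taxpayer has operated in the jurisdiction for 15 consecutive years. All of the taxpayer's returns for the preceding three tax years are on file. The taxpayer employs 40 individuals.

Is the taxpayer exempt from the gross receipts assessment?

Yes — exempt.

(a) ≤ 9 employees — not met.
(b) returns current — holds.
So (1) is not satisfied (F AND T).
(a) >80% out-of-jur. sales — holds.
(i) ≥ 8 yrs in jurisdiction — satisfied.
(ii) not (Schedule C activity) — not met.
So (b) is satisfied (T OR F).
(c) nonprofit — satisfied.
(2) = T AND T AND T = true.
Overall: F OR T → true.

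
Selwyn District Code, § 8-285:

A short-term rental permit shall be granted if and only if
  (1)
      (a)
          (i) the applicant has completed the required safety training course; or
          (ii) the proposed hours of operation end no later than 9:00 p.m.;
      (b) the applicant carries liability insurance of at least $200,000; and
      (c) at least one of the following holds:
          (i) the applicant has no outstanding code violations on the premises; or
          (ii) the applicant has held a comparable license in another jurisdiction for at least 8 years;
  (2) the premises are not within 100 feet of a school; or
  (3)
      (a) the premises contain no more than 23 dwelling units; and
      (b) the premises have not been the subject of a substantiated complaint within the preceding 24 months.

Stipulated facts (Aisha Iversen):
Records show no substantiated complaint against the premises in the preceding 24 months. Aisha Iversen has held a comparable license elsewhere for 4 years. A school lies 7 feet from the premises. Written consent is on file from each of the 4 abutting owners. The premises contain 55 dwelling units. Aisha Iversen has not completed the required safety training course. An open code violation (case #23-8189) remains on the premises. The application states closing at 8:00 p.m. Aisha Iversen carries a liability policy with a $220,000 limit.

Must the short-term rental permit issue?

No — denied.

(i) safety training — not met.
(ii) closes by 9 p.m. — satisfied.
(a) = F OR T = true.
(b) insurance ≥ $200,000 — met.
(i) no code violations — not satisfied.
(ii) prior license ≥ 8 yr — not satisfied.
(c) = F OR F = false.
(1) = T AND T AND F = false.
(2) ≥100 ft from school — fails.
(a) ≤ 23 units — fails.
(b) no complaint in 24 mo. — holds.
(3): F AND T → false.
Overall = F OR F OR F = false.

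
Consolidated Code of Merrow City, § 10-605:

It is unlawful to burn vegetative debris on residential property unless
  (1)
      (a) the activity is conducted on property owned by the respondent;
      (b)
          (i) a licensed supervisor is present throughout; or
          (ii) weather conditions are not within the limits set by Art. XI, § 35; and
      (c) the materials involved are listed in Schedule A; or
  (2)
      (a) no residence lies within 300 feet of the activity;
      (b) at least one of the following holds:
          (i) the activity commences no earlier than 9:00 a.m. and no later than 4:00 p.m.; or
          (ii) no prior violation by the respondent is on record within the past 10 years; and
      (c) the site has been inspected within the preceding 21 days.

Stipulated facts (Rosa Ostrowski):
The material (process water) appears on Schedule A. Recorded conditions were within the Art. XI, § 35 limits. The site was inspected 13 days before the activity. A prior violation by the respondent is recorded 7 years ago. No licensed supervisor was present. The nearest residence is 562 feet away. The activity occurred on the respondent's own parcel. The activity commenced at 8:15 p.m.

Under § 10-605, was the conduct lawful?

(a) own property — met.
(i) supervisor present — fails.
(ii) not (weather ok) — not satisfied.
(b): F OR F → false.
(c) Schedule A material — satisfied.
(1): T AND F AND T → false.
(a) no residence in 300 ft — met.
(i) start within hours — not satisfied.
(ii) no prior violation — not met.
So (b) is not satisfied (F OR F).
(c) site inspected — met.
So (2) is not satisfied (T AND F AND T).
Overall: F OR F → false.

No — unlawful.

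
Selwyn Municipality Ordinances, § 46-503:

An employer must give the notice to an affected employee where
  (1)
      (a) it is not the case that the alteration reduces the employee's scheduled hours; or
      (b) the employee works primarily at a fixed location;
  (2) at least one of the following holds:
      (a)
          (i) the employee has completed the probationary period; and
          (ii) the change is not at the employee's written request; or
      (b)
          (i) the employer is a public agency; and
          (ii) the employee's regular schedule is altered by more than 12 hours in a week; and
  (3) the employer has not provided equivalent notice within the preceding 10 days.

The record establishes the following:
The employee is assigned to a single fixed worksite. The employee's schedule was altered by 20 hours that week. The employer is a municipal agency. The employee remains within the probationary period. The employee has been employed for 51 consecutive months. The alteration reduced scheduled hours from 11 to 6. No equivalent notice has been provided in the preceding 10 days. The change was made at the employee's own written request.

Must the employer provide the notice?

Yes — required.

(a) not (hours reduced) — fails.
(b) fixed location — satisfied.
(1): F OR T → true.
(i) past probation — fails.
(ii) not employee-requested — not satisfied.
(a): F AND F → false.
(i) public agency — holds.
(ii) schedule shift > 12h — met.
(b): T AND T → true.
So (2) is satisfied (F OR T).
(3) no recent notice — met.
Overall: T AND T AND T → true.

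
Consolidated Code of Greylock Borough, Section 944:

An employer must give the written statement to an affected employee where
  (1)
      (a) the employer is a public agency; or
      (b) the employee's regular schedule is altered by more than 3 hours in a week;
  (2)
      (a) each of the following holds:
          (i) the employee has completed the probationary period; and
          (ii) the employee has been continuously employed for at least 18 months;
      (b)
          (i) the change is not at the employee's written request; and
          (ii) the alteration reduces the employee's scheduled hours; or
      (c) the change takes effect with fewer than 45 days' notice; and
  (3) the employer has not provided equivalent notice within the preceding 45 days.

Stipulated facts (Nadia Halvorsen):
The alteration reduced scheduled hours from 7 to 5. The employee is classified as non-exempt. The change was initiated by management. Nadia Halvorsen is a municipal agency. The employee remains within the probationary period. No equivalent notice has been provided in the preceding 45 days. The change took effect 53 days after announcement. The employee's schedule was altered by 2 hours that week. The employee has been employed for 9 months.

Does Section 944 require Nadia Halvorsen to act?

Yes — required.

(a) public agency — satisfied.
(b) schedule shift > 3h — not satisfied.
(1): T OR F → true.
(i) past probation — not satisfied.
(ii) tenure ≥ 18 mo. — not met.
So (a) is not satisfied (F AND F).
(i) not employee-requested — satisfied.
(ii) hours reduced — satisfied.
(b): T AND T → true.
(c) < 45 days' notice — fails.
(2): F OR T OR F → true.
(3) no recent notice — met.
Overall = T AND T AND T = true.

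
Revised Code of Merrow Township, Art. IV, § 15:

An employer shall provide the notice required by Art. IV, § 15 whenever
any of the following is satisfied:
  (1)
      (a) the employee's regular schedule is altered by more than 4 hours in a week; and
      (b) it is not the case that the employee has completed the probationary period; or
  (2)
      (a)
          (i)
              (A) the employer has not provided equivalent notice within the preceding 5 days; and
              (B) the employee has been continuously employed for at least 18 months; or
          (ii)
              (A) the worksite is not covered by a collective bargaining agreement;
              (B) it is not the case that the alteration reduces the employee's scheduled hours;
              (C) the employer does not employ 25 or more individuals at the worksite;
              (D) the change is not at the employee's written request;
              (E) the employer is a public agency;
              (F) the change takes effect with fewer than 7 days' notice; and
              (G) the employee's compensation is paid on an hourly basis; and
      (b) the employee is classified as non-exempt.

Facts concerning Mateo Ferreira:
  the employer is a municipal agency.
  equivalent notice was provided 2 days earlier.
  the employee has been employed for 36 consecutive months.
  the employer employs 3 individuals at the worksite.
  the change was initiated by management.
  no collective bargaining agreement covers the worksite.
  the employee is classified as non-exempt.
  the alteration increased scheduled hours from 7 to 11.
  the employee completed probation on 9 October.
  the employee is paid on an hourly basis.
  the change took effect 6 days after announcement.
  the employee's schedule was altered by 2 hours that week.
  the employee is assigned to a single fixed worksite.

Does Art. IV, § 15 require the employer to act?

Yes — required.

(a) schedule shift > 4h — not met.
(b) not (past probation) — not satisfied.
(1): F AND F → false.
(A) no recent notice — not met.
(B) tenure ≥ 18 mo. — holds.
(i) = F AND T = false.
(A) no CBA — satisfied.
(B) not (hours reduced) — holds.
(C) not (≥ 25 at site) — satisfied.
(D) not employee-requested — met.
(E) public agency — holds.
(F) < 7 days' notice — met.
(G) hourly-paid — satisfied.
(ii) = T AND T AND T AND T AND T AND T AND T = true.
(a): F OR T → true.
(b) non-exempt — met.
So (2) is satisfied (T AND T).
Overall = F OR T = true.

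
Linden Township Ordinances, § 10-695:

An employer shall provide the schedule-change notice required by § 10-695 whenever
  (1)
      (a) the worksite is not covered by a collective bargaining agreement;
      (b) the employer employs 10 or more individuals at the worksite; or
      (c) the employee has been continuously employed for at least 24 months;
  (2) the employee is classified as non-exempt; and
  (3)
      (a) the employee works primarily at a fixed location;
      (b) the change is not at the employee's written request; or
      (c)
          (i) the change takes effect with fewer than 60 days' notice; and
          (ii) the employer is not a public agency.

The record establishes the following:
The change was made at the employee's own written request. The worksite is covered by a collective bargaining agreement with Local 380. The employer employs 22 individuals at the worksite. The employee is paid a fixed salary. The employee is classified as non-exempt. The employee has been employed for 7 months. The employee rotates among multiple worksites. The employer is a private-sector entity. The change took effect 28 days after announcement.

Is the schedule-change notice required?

(a) no CBA — not met.
(b) ≥ 10 at site — holds.
(c) tenure ≥ 24 mo. — not satisfied.
So (1) is satisfied (F OR T OR F).
(2) non-exempt — holds.
(a) fixed location — not met.
(b) not employee-requested — fails.
(i) < 60 days' notice — holds.
(ii) not (public agency) — met.
(c) = T AND T = true.
So (3) is satisfied (F OR F OR T).
Overall: T AND T AND T → true.

Yes — required.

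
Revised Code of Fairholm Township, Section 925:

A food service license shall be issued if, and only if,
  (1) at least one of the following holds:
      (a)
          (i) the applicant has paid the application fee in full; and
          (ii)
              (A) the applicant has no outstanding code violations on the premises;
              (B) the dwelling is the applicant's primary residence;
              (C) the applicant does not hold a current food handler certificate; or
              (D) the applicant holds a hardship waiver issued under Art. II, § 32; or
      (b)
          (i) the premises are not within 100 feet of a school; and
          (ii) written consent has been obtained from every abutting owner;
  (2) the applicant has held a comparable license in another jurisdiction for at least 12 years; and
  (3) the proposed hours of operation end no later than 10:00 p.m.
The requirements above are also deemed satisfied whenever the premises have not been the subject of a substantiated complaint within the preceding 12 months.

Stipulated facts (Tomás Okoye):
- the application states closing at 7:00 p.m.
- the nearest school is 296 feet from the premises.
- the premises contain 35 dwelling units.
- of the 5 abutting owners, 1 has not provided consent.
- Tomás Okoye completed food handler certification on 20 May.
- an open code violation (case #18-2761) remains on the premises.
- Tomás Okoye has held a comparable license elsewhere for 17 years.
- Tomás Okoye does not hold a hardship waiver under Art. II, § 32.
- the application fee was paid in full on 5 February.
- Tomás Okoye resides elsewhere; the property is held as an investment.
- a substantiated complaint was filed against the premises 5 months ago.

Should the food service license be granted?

(i) fee paid — satisfied.
(A) no code violations — not met.
(B) primary residence — not satisfied.
(C) not (food handler cert.) — not met.
(D) hardship waiver — not satisfied.
(ii) = F OR F OR F OR F = false.
So (a) is not satisfied (T AND F).
(i) ≥100 ft from school — satisfied.
(ii) all abutters consent — not satisfied.
(b): T AND F → false.
(1) = F OR F = false.
(2) prior license ≥ 12 yr — holds.
(3) closes by 10 p.m. — satisfied.
Overall = F AND T AND T = false.
Exception (no complaint in 12 mo.) — not satisfied.
Result: main false OR exception false → false.

No — denied.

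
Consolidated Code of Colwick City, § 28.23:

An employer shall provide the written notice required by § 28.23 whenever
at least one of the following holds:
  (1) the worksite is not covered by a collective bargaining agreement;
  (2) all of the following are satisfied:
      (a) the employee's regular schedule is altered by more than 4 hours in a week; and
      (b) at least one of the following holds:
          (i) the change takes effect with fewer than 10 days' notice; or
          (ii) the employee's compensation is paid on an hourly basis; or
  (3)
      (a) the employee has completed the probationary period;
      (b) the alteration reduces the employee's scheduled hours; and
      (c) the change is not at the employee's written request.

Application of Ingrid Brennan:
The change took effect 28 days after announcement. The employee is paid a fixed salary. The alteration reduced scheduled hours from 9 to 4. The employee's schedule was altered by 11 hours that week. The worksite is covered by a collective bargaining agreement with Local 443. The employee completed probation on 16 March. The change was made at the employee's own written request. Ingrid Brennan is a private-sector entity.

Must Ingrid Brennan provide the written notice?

No — not required.

(1) no CBA — not satisfied.
(a) schedule shift > 4h — holds.
(i) < 10 days' notice — not satisfied.
(ii) hourly-paid — fails.
So (b) is not satisfied (F OR F).
So (2) is not satisfied (T AND F).
(a) past probation — satisfied.
(b) hours reduced — holds.
(c) not employee-requested — fails.
So (3) is not satisfied (T AND T AND F).
So Overall is not satisfied (F OR F OR F).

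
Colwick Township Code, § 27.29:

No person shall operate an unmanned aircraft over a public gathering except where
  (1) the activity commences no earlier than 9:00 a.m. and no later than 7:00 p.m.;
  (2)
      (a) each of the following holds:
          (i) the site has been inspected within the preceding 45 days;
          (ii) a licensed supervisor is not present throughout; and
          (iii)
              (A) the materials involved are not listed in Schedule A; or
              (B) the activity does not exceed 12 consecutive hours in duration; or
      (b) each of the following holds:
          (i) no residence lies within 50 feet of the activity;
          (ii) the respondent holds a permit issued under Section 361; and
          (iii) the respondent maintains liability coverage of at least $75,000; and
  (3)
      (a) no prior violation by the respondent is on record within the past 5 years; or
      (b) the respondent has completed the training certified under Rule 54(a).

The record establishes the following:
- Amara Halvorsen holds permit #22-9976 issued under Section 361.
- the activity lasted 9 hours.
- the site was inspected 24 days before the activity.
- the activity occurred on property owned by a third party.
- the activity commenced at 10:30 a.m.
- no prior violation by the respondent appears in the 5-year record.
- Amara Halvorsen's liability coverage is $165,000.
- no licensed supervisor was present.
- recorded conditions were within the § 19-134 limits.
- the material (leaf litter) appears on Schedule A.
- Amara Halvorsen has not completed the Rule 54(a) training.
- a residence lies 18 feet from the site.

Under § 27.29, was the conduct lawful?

Yes — lawful.

(1) start within hours — holds.
(i) site inspected — met.
(ii) not (supervisor present) — met.
(A) not (Schedule A material) — not satisfied.
(B) ≤ 12 hrs duration — met.
(iii) = F OR T = true.
(a): T AND T AND T → true.
(i) no residence in 50 ft — not met.
(ii) holds permit — met.
(iii) coverage ≥ $75,000 — met.
So (b) is not satisfied (F AND T AND T).
(2): T OR F → true.
(a) no prior violation — satisfied.
(b) training certified — not satisfied.
(3) = T OR F = true.
Overall: T AND T AND T → true.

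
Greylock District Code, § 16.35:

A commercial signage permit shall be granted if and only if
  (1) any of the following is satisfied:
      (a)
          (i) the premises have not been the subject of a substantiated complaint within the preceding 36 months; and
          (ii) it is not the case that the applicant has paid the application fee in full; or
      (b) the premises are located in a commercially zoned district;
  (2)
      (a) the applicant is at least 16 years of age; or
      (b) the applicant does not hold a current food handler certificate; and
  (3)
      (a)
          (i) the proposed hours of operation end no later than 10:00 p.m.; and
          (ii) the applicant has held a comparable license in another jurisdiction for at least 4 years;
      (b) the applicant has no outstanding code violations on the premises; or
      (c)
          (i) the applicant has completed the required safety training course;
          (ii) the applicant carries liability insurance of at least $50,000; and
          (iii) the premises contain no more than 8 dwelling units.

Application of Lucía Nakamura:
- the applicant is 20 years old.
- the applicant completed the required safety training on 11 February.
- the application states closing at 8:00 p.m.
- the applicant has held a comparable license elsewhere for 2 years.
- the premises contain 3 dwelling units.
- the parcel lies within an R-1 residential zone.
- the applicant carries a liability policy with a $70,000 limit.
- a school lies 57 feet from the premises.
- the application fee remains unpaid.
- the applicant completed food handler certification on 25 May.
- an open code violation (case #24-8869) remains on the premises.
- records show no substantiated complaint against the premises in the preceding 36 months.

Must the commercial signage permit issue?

(i) no complaint in 36 mo. — holds.
(ii) not (fee paid) — holds.
So (a) is satisfied (T AND T).
(b) commercially zoned — not satisfied.
(1): T OR F → true.
(a) age ≥ 16 — satisfied.
(b) not (food handler cert.) — not satisfied.
(2): T OR F → true.
(i) closes by 10 p.m. — holds.
(ii) prior license ≥ 4 yr — not satisfied.
(a) = T AND F = false.
(b) no code violations — fails.
(i) safety training — holds.
(ii) insurance ≥ $50,000 — met.
(iii) ≤ 8 units — satisfied.
So (c) is satisfied (T AND T AND T).
(3) = F OR F OR T = true.
Overall = T AND T AND T = true.

Yes — granted.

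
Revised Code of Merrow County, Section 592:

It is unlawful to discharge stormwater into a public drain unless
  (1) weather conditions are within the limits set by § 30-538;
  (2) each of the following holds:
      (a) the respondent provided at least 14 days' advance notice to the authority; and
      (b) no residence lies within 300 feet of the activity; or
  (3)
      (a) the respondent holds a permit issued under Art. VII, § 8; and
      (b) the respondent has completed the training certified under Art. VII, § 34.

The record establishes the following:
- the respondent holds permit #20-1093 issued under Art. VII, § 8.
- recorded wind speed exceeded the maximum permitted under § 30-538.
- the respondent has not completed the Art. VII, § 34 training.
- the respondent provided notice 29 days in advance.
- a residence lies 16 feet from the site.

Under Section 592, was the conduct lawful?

No — unlawful.

(1) weather ok — not met.
(a) ≥14 days' notice — satisfied.
(b) no residence in 300 ft — not satisfied.
(2): T AND F → false.
(a) holds permit — holds.
(b) training certified — not satisfied.
(3): T AND F → false.
Overall = F OR F OR F = false.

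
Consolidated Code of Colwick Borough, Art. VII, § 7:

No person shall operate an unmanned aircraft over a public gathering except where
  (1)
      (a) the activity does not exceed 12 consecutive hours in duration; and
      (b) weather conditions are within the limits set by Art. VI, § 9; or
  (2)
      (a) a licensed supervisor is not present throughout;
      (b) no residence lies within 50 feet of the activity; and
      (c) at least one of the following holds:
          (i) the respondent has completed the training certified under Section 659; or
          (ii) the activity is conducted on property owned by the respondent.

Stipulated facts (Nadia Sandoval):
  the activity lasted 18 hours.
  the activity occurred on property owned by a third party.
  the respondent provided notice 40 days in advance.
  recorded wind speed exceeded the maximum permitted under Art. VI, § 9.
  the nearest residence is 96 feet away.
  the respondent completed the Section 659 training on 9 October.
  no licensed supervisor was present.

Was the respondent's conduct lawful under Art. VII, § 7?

(a) ≤ 12 hrs duration — not met.
(b) weather ok — not satisfied.
So (1) is not satisfied (F AND F).
(a) not (supervisor present) — satisfied.
(b) no residence in 50 ft — satisfied.
(i) training certified — holds.
(ii) own property — not satisfied.
So (c) is satisfied (T OR F).
(2) = T AND T AND T = true.
Overall: F OR T → true.

Yes — lawful.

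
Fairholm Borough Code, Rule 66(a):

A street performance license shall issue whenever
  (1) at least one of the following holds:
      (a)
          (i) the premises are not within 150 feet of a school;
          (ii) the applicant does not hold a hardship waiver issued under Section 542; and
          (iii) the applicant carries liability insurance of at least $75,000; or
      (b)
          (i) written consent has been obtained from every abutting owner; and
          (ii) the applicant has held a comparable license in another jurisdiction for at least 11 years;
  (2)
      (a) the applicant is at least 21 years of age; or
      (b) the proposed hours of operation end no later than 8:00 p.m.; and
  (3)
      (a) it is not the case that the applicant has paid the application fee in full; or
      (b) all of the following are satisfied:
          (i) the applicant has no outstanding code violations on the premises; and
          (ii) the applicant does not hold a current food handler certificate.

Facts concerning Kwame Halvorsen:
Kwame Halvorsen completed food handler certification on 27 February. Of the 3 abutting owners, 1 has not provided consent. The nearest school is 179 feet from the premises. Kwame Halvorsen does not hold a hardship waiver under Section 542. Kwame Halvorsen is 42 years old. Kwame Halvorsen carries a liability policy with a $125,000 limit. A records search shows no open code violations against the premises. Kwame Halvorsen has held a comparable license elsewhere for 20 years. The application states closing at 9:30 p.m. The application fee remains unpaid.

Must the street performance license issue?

(i) ≥150 ft from school — satisfied.
(ii) not (hardship waiver) — holds.
(iii) insurance ≥ $75,000 — holds.
So (a) is satisfied (T AND T AND T).
(i) all abutters consent — not satisfied.
(ii) prior license ≥ 11 yr — met.
(b): F AND T → false.
(1) = T OR F = true.
(a) age ≥ 21 — satisfied.
(b) closes by 8 p.m. — not met.
(2): T OR F → true.
(a) not (fee paid) — met.
(i) no code violations — holds.
(ii) not (food handler cert.) — not met.
(b) = T AND F = false.
(3): T OR F → true.
Overall = T AND T AND T = true.

Yes — granted.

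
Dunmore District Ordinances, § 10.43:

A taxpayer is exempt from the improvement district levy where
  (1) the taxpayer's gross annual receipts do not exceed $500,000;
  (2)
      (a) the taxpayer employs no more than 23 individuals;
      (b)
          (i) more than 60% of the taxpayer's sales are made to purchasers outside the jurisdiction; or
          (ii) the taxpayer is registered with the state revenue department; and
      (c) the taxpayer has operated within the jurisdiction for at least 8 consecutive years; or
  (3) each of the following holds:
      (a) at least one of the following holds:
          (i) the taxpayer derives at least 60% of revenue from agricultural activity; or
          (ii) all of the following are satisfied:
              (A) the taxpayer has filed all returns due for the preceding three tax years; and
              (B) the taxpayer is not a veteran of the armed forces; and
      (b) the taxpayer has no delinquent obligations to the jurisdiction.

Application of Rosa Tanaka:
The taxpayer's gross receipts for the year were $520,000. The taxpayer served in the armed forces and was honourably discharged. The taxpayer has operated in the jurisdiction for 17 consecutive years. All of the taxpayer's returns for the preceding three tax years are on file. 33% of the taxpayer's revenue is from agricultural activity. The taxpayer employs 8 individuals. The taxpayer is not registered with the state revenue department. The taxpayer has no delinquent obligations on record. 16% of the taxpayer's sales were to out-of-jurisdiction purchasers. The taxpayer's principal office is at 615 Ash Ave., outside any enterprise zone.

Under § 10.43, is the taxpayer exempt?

No — not exempt.

(1) receipts ≤ $500,000 — not met.
(a) ≤ 23 employees — holds.
(i) >60% out-of-jur. sales — not met.
(ii) state-registered — fails.
(b): F OR F → false.
(c) ≥ 8 yrs in jurisdiction — holds.
(2): T AND F AND T → false.
(i) ≥60% agricultural — not met.
(A) returns current — met.
(B) not (veteran) — not met.
So (ii) is not satisfied (T AND F).
So (a) is not satisfied (F OR F).
(b) no delinquency — holds.
So (3) is not satisfied (F AND T).
Overall = F OR F OR F = false.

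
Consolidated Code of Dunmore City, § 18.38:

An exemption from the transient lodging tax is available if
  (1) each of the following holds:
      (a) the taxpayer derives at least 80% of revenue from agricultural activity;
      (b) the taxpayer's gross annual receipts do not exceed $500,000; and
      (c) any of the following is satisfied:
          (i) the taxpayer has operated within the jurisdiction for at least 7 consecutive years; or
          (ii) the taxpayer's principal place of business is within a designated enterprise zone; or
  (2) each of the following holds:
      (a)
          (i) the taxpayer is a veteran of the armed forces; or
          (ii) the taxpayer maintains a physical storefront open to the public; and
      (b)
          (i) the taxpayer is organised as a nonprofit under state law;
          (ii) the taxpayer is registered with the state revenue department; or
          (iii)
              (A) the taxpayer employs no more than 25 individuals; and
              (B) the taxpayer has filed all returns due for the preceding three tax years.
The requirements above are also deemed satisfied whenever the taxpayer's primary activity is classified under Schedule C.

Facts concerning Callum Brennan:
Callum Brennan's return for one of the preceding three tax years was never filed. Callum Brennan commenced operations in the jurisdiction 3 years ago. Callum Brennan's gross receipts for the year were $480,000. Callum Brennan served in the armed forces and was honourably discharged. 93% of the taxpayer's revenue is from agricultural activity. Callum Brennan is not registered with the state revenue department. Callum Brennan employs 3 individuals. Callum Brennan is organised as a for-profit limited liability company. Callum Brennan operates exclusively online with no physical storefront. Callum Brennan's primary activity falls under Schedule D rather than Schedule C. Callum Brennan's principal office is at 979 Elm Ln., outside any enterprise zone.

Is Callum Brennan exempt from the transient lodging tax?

(a) ≥80% agricultural — met.
(b) receipts ≤ $500,000 — met.
(i) ≥ 7 yrs in jurisdiction — not satisfied.
(ii) in enterprise zone — fails.
(c) = F OR F = false.
So (1) is not satisfied (T AND T AND F).
(i) veteran — satisfied.
(ii) has storefront — fails.
(a): T OR F → true.
(i) nonprofit — not satisfied.
(ii) state-registered — not met.
(A) ≤ 25 employees — satisfied.
(B) returns current — not met.
(iii): T AND F → false.
(b) = F OR F OR F = false.
(2) = T AND F = false.
Overall = F OR F = false.
Exception (Schedule C activity) — not satisfied.
Result: main false OR exception false → false.

No — not exempt.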